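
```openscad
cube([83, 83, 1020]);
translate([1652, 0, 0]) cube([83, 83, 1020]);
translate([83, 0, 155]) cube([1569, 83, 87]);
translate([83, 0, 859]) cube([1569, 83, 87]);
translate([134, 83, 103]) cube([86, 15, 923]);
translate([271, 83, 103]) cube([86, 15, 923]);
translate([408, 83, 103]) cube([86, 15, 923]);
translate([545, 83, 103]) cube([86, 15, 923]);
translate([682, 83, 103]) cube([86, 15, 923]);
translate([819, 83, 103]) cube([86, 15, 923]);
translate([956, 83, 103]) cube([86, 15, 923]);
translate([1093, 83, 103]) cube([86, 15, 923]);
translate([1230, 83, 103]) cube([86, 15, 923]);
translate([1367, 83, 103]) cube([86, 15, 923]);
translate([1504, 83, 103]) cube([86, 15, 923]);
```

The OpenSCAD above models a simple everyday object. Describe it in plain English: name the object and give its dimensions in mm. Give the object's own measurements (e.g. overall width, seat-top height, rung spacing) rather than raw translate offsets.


A fence section. Two 83×83 mm posts, 1020 mm tall, stand on the floor with a clear span of 1569 mm between their inner faces. Two horizontal rails of 83×87 mm section span the gap between the posts with their undersides at z = 155 mm and z = 859 mm, flush with the posts' −y face. 11 pickets, each 86 mm wide, 15 mm thick and 923 mm tall, are fixed to the +y face of the rails with their bottoms at z = 103 mm, spaced across the span with a 51 mm gap after the −x post and between neighbouring pickets, with 62 mm left before the +x post.


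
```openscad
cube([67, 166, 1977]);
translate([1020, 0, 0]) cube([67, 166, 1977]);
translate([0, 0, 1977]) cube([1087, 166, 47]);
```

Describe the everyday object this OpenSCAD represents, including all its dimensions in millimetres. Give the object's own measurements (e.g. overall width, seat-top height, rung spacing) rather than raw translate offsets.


A door frame. The clear opening is 953 mm wide and 1977 mm high. Two 67 mm wide jambs, 166 mm deep, stand either side of the opening from the floor to the top of the opening. A 47 mm thick head sits across the top of both jambs, spanning the full outside width of the frame.


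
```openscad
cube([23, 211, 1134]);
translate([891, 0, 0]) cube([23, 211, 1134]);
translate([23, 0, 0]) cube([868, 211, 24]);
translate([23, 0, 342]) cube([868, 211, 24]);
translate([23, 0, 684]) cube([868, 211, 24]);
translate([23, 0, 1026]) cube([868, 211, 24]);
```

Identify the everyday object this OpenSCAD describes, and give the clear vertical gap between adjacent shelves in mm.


A bookshelf. The clear shelf gap is 318 mm.

Two tall side panels with 4 horizontal boards between them — a bookshelf. The first two shelf undersides are at z = 0 and z = 342; with shelf thickness 24, the clear gap is 342 − 0 − 24 = 318 mm.


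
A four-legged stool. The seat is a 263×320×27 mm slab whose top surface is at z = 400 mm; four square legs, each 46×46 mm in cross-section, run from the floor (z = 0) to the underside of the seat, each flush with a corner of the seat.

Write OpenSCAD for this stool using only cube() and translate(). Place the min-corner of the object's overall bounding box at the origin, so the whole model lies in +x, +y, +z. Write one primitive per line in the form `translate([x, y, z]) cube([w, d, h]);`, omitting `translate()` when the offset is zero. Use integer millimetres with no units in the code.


translate([0, 0, 373]) cube([263, 320, 27]);
cube([46, 46, 373]);
translate([217, 0, 0]) cube([46, 46, 373]);
translate([0, 274, 0]) cube([46, 46, 373]);
translate([217, 274, 0]) cube([46, 46, 373]);


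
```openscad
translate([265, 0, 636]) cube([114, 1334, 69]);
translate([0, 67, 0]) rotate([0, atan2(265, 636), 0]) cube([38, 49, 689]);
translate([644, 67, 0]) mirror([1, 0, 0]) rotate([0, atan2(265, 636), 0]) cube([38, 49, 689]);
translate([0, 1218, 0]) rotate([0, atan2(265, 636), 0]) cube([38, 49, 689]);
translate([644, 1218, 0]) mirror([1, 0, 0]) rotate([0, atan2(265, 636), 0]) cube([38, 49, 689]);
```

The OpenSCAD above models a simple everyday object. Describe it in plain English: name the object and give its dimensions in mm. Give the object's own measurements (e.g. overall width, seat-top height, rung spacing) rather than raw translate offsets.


A sawhorse. A 114×1334×69 mm beam (x, y, z) sits on two A-frame leg pairs. Each pair is two raked legs of 38×49 mm section (49 mm along y) splaying symmetrically in x. Each leg rises 636 mm vertically over 265 mm of horizontal reach and is 689 mm long along its own axis. Every leg's outer bottom edge rests on the floor and its outer top edge meets a bottom edge of the beam — the left legs (tilting toward +x) meet the beam's −x bottom edge, the right legs (their mirror images, tilting toward −x) meet its +x bottom edge — so the leg tops tuck under the beam, the beam's underside is 636 mm above the floor, and the feet are 644 mm apart outside-to-outside with the beam centred between them. The two leg pairs are set in 67 mm from either end of the beam.


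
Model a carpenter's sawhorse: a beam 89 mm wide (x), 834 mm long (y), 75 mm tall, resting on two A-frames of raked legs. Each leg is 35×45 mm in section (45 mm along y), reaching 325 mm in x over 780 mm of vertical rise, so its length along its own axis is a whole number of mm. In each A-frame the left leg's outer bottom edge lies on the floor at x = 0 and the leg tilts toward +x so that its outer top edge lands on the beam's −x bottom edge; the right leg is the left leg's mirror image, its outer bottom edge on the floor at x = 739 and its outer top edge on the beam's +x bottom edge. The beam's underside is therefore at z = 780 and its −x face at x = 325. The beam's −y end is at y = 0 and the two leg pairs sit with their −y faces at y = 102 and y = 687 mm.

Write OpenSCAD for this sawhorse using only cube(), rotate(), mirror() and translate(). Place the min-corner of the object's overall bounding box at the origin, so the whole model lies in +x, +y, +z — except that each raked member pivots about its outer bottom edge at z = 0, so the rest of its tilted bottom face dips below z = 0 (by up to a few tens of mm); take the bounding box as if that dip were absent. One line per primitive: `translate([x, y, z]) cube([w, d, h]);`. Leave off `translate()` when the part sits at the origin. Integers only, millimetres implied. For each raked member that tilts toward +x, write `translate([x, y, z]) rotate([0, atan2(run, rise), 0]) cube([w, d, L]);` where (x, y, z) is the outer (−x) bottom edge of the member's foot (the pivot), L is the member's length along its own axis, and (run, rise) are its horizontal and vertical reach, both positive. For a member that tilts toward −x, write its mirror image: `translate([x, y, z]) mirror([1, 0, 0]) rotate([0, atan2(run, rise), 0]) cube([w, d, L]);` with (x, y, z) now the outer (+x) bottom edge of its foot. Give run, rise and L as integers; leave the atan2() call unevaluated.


translate([325, 0, 780]) cube([89, 834, 75]);
translate([0, 102, 0]) rotate([0, atan2(325, 780), 0]) cube([35, 45, 845]);
translate([739, 102, 0]) mirror([1, 0, 0]) rotate([0, atan2(325, 780), 0]) cube([35, 45, 845]);
translate([0, 687, 0]) rotate([0, atan2(325, 780), 0]) cube([35, 45, 845]);
translate([739, 687, 0]) mirror([1, 0, 0]) rotate([0, atan2(325, 780), 0]) cube([35, 45, 845]);


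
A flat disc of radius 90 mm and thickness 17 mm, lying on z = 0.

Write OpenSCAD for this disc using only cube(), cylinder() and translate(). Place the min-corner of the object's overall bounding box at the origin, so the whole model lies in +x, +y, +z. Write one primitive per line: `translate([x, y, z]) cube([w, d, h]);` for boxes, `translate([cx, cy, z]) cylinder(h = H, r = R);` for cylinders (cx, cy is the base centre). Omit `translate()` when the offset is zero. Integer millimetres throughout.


translate([90, 90, 0]) cylinder(h = 17, r = 90);


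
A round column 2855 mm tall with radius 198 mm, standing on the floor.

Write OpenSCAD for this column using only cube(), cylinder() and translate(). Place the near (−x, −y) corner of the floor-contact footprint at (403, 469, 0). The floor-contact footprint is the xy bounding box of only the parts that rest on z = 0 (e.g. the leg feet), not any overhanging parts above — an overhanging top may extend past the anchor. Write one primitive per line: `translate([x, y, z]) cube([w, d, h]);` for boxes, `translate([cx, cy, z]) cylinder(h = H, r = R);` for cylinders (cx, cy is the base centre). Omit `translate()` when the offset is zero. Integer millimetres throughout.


translate([601, 667, 0]) cylinder(h = 2855, r = 198);


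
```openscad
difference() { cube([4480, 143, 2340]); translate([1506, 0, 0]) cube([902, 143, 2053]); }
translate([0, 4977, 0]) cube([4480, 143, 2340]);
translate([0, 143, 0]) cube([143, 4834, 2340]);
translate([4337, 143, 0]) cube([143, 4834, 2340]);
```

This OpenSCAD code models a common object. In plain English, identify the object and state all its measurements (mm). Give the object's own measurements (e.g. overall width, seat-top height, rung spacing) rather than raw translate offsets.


A single room: four walls, each 2340 mm tall and 143 mm thick, enclosing an outside footprint 4480×5120 mm (x × y), no floor or roof. The front and back walls (−y and +y sides) run the full x-width; the side walls fit between their inner faces. A door opening 902 mm wide and 2053 mm tall is cut through the front wall from the floor up, its −x edge 1506 mm from the wall's −x end.


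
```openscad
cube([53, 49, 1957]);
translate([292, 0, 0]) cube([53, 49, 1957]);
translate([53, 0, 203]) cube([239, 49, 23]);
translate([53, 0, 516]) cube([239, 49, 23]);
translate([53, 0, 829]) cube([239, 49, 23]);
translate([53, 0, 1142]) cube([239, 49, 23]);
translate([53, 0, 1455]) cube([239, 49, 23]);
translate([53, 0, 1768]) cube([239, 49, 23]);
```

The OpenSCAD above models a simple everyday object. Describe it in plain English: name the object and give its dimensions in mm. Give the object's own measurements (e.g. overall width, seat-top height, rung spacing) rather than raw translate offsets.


A straight ladder. Two 53×49 mm vertical rails, 1957 mm tall, stand 345 mm apart (outside-to-outside) with their front faces coplanar on the −y side. 6 rungs, each 49 mm deep and 23 mm tall, span between the inner faces of the rails, front faces flush with the rails. The lowest rung's underside is at z = 203 mm and rungs are spaced 313 mm apart (underside to underside).


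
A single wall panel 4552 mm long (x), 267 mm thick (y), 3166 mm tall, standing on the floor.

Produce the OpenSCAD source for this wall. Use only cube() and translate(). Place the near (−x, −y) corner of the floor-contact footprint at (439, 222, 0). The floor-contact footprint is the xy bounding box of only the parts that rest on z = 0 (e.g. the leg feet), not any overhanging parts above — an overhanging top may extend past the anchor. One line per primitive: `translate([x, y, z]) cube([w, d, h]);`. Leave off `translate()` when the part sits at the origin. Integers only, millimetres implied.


translate([439, 222, 0]) cube([4552, 267, 3166]);


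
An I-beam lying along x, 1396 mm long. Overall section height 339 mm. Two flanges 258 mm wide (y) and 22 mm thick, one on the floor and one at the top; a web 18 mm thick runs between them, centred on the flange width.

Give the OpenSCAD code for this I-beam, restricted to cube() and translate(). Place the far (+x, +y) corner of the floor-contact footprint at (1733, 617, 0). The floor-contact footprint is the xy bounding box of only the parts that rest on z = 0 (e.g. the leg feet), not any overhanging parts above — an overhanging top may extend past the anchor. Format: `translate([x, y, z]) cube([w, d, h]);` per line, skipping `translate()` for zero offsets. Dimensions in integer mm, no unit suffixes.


translate([337, 359, 0]) cube([1396, 258, 22]);
translate([337, 479, 22]) cube([1396, 18, 295]);
translate([337, 359, 317]) cube([1396, 258, 22]);


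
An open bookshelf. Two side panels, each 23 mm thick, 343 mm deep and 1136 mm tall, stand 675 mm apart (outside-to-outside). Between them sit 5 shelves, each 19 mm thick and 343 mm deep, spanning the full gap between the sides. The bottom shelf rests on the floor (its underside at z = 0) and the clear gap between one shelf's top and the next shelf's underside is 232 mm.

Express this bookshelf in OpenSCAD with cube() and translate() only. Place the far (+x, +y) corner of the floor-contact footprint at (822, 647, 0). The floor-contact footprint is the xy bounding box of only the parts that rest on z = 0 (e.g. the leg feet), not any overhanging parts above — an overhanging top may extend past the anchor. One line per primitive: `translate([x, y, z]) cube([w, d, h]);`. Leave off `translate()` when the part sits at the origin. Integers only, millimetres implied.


translate([147, 304, 0]) cube([23, 343, 1136]);
translate([799, 304, 0]) cube([23, 343, 1136]);
translate([170, 304, 0]) cube([629, 343, 19]);
translate([170, 304, 251]) cube([629, 343, 19]);
translate([170, 304, 502]) cube([629, 343, 19]);
translate([170, 304, 753]) cube([629, 343, 19]);
translate([170, 304, 1004]) cube([629, 343, 19]);


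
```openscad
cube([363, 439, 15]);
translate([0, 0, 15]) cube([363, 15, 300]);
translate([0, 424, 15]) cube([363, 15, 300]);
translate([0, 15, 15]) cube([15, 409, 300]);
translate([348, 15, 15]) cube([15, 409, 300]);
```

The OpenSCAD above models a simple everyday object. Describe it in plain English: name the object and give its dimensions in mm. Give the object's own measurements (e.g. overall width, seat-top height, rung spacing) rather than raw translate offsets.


An open-topped rectangular box: outside dimensions 363×439×315 mm, with a uniform wall and base thickness of 15 mm. The base is a full 363×439 slab on the floor; four walls sit on top of the base. The front and back walls (the −y and +y sides) span the full width; the two side walls fit between them.


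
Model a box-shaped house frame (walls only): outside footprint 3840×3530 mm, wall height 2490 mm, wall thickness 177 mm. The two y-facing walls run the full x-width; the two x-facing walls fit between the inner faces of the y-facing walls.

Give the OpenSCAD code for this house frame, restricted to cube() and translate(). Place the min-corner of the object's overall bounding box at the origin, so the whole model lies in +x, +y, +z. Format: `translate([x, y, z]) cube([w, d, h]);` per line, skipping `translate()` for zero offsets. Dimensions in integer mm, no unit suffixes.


cube([3840, 177, 2490]);
translate([0, 3353, 0]) cube([3840, 177, 2490]);
translate([0, 177, 0]) cube([177, 3176, 2490]);
translate([3663, 177, 0]) cube([177, 3176, 2490]);


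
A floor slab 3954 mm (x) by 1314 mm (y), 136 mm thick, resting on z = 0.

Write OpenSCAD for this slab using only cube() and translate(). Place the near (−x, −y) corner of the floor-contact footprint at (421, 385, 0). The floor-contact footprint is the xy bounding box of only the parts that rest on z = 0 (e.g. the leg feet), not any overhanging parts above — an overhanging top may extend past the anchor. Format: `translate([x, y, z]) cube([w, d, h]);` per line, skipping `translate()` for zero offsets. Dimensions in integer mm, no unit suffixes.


translate([421, 385, 0]) cube([3954, 1314, 136]);


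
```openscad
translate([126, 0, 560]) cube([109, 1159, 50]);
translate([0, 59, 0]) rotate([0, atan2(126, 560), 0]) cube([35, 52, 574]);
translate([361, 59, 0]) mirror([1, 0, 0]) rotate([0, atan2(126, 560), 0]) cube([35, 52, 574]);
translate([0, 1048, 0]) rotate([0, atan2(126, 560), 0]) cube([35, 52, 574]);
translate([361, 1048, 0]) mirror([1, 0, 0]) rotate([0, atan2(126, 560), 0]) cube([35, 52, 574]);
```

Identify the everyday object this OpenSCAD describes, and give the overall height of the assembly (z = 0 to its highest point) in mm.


A sawhorse. The overall height is 610 mm.

A beam across two mirrored pairs of raked legs — a sawhorse. The beam's underside is at z = 560 (matching the legs' vertical rise in atan2(126, 560)) and the beam is 50 mm tall, so its top is at 560 + 50 = 610 mm. The raked legs top out at the beam's underside, so that is the highest point.


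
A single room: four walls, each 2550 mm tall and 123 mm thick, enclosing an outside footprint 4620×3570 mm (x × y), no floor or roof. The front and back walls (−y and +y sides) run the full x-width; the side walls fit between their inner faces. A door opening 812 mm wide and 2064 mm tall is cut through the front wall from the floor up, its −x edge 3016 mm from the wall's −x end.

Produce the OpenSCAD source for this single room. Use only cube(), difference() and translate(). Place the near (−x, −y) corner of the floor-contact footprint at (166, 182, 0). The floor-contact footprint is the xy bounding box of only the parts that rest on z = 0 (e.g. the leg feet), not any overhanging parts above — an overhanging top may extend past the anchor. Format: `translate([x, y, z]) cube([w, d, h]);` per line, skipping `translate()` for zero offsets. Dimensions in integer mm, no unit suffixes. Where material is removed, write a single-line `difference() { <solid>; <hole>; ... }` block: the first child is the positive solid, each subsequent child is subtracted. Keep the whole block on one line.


difference() { translate([166, 182, 0]) cube([4620, 123, 2550]); translate([3182, 182, 0]) cube([812, 123, 2064]); }
translate([166, 3629, 0]) cube([4620, 123, 2550]);
translate([166, 305, 0]) cube([123, 3324, 2550]);
translate([4663, 305, 0]) cube([123, 3324, 2550]);


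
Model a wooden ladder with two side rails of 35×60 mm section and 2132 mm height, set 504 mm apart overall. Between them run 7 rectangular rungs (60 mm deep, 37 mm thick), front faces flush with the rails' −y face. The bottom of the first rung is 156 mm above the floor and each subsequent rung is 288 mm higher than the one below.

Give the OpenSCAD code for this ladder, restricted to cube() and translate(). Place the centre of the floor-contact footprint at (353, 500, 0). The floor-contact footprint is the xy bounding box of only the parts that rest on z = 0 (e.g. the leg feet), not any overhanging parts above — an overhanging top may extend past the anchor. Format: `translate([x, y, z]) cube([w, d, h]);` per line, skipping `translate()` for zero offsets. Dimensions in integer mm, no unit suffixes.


translate([101, 470, 0]) cube([35, 60, 2132]);
translate([570, 470, 0]) cube([35, 60, 2132]);
translate([136, 470, 156]) cube([434, 60, 37]);
translate([136, 470, 444]) cube([434, 60, 37]);
translate([136, 470, 732]) cube([434, 60, 37]);
translate([136, 470, 1020]) cube([434, 60, 37]);
translate([136, 470, 1308]) cube([434, 60, 37]);
translate([136, 470, 1596]) cube([434, 60, 37]);
translate([136, 470, 1884]) cube([434, 60, 37]);


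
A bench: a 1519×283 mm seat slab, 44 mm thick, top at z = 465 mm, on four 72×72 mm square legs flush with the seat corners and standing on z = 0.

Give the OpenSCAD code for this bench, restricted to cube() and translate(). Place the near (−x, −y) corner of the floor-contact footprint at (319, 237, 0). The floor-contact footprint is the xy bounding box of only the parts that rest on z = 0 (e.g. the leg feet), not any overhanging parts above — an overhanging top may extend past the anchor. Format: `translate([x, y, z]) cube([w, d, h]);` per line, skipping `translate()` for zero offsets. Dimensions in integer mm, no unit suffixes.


// leg_h = 465 − 44 = 421
translate([319, 237, 421]) cube([1519, 283, 44]);
translate([319, 237, 0]) cube([72, 72, 421]);
translate([319, 448, 0]) cube([72, 72, 421]);
translate([1766, 237, 0]) cube([72, 72, 421]);
translate([1766, 448, 0]) cube([72, 72, 421]);


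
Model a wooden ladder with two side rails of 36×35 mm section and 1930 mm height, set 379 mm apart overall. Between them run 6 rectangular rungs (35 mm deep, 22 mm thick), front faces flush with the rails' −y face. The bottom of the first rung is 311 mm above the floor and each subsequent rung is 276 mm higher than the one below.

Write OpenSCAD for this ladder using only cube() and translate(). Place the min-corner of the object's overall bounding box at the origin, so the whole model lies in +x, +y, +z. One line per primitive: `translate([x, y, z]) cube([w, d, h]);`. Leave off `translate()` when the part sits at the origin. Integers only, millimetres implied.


cube([36, 35, 1930]);
translate([343, 0, 0]) cube([36, 35, 1930]);
translate([36, 0, 311]) cube([307, 35, 22]);
translate([36, 0, 587]) cube([307, 35, 22]);
translate([36, 0, 863]) cube([307, 35, 22]);
translate([36, 0, 1139]) cube([307, 35, 22]);
translate([36, 0, 1415]) cube([307, 35, 22]);
translate([36, 0, 1691]) cube([307, 35, 22]);


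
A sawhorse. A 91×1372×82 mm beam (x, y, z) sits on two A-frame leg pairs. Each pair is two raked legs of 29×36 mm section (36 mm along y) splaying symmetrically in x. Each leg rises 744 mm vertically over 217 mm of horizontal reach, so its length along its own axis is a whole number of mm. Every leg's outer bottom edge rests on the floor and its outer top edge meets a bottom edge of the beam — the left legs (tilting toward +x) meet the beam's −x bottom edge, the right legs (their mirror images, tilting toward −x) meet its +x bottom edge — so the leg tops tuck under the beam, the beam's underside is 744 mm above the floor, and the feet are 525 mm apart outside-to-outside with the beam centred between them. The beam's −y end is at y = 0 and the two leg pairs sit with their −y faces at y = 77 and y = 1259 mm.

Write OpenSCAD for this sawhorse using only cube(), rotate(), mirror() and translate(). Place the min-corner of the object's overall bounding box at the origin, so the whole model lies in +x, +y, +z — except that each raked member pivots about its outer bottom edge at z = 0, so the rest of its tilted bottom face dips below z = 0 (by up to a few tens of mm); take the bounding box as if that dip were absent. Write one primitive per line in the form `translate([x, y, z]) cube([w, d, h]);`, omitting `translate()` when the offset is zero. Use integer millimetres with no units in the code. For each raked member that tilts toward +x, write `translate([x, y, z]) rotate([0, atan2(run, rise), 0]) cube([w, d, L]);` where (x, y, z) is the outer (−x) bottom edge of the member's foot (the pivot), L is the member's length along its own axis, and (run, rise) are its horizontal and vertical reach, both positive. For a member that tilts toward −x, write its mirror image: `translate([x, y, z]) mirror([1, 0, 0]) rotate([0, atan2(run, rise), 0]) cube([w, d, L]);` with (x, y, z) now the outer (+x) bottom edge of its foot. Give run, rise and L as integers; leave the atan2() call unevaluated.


translate([217, 0, 744]) cube([91, 1372, 82]);
translate([0, 77, 0]) rotate([0, atan2(217, 744), 0]) cube([29, 36, 775]);
translate([525, 77, 0]) mirror([1, 0, 0]) rotate([0, atan2(217, 744), 0]) cube([29, 36, 775]);
translate([0, 1259, 0]) rotate([0, atan2(217, 744), 0]) cube([29, 36, 775]);
translate([525, 1259, 0]) mirror([1, 0, 0]) rotate([0, atan2(217, 744), 0]) cube([29, 36, 775]);


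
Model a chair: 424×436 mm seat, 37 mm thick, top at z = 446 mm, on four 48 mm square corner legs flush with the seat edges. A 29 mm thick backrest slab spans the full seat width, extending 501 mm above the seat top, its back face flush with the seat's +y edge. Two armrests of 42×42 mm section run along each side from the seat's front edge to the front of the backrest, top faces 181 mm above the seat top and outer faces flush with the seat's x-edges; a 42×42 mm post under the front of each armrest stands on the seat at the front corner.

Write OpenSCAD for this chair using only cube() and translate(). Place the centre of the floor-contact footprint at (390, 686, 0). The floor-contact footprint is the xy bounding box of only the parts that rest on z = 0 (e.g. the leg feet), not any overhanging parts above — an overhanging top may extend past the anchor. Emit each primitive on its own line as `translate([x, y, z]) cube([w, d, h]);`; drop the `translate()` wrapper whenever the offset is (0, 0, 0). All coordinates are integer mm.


// leg_h = 446 - 37 = 409
// arm post h = 181 - 42 = 139
translate([178, 468, 409]) cube([424, 436, 37]);
translate([178, 468, 0]) cube([48, 48, 409]);
translate([554, 468, 0]) cube([48, 48, 409]);
translate([178, 856, 0]) cube([48, 48, 409]);
translate([554, 856, 0]) cube([48, 48, 409]);
translate([178, 875, 446]) cube([424, 29, 501]);
translate([178, 468, 585]) cube([42, 407, 42]);
translate([560, 468, 585]) cube([42, 407, 42]);
translate([178, 468, 446]) cube([42, 42, 139]);
translate([560, 468, 446]) cube([42, 42, 139]);


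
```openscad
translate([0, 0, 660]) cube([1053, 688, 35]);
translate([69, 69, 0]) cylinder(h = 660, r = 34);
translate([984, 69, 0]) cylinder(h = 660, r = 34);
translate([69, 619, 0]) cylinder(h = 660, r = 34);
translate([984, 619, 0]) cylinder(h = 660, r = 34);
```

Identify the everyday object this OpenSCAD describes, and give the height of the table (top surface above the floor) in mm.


A table. The table height is 695 mm.

A 1053×688×35 slab sits at z = 660 on four Ø68 mm round legs — a table. The top surface is at 660 + 35 = 695 mm.


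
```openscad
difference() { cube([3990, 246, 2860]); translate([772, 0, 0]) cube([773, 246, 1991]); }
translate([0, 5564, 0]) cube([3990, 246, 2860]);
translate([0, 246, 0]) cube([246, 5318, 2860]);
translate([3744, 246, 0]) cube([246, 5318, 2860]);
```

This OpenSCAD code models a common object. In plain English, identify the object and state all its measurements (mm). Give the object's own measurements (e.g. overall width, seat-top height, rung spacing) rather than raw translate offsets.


A single room: four walls, each 2860 mm tall and 246 mm thick, enclosing an outside footprint 3990×5810 mm (x × y), no floor or roof. The front and back walls (−y and +y sides) run the full x-width; the side walls fit between their inner faces. A door opening 773 mm wide and 1991 mm tall is cut through the front wall from the floor up, its −x edge 772 mm from the wall's −x end.


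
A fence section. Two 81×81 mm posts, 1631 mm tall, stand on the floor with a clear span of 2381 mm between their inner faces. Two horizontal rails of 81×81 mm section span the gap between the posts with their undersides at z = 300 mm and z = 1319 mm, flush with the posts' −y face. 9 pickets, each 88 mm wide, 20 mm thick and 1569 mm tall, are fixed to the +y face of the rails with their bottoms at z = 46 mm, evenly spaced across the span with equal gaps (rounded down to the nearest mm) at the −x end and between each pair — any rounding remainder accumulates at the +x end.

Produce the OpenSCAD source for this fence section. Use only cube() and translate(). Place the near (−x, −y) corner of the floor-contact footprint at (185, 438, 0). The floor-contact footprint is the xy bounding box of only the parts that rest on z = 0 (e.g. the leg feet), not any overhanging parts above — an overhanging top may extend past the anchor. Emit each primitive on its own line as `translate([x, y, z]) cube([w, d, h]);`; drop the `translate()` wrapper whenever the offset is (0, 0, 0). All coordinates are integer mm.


translate([185, 438, 0]) cube([81, 81, 1631]);
translate([2647, 438, 0]) cube([81, 81, 1631]);
translate([266, 438, 300]) cube([2381, 81, 81]);
translate([266, 438, 1319]) cube([2381, 81, 81]);
translate([424, 519, 46]) cube([88, 20, 1569]);
translate([670, 519, 46]) cube([88, 20, 1569]);
translate([916, 519, 46]) cube([88, 20, 1569]);
translate([1162, 519, 46]) cube([88, 20, 1569]);
translate([1408, 519, 46]) cube([88, 20, 1569]);
translate([1654, 519, 46]) cube([88, 20, 1569]);
translate([1900, 519, 46]) cube([88, 20, 1569]);
translate([2146, 519, 46]) cube([88, 20, 1569]);
translate([2392, 519, 46]) cube([88, 20, 1569]);


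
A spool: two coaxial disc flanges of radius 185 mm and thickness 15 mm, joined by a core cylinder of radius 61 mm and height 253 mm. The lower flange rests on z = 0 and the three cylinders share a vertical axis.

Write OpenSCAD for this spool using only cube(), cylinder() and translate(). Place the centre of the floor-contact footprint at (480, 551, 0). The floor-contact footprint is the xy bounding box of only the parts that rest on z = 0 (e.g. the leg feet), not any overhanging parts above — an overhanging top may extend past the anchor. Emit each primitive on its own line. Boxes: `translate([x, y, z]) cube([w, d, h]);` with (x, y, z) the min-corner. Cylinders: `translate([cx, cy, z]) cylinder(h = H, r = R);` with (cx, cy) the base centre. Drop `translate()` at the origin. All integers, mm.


translate([480, 551, 0]) cylinder(h = 15, r = 185);
translate([480, 551, 15]) cylinder(h = 253, r = 61);
translate([480, 551, 268]) cylinder(h = 15, r = 185);


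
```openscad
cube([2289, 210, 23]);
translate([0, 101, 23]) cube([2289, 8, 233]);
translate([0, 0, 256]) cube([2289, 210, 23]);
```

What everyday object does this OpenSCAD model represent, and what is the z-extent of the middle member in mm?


An I-beam. The web height is 233 mm.

Two wide flanges with a thin centred web — an I-beam. Overall 279 mm minus two 23 mm flanges gives a web of 279 − 2·23 = 233 mm.


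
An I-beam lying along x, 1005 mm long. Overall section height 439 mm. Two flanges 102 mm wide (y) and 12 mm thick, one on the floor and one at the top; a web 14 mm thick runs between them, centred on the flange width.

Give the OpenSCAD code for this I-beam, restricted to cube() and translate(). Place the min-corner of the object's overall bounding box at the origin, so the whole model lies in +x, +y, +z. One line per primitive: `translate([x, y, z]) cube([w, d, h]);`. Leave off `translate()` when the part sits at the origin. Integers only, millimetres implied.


cube([1005, 102, 12]);
translate([0, 44, 12]) cube([1005, 14, 415]);
translate([0, 0, 427]) cube([1005, 102, 12]);


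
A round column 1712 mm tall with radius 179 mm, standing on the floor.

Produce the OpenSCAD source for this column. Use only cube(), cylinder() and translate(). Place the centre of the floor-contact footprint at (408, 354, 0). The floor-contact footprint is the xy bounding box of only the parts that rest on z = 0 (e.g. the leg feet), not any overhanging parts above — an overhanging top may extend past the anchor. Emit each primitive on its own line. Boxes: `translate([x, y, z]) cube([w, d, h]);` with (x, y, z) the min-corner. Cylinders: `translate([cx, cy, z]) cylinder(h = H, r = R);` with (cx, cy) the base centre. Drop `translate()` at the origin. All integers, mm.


translate([408, 354, 0]) cylinder(h = 1712, r = 179);


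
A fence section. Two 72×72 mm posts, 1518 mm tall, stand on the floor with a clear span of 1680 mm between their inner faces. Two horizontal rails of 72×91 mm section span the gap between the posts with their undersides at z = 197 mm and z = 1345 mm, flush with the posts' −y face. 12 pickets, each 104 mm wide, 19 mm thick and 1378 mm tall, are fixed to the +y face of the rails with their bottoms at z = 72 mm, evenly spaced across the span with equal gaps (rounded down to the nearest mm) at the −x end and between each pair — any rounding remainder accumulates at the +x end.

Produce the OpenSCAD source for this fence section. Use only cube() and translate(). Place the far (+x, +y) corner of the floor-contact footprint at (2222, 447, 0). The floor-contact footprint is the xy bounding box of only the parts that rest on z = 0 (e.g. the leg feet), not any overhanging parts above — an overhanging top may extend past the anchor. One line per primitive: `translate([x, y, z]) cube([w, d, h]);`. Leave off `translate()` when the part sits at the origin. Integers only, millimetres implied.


translate([398, 375, 0]) cube([72, 72, 1518]);
translate([2150, 375, 0]) cube([72, 72, 1518]);
translate([470, 375, 197]) cube([1680, 72, 91]);
translate([470, 375, 1345]) cube([1680, 72, 91]);
translate([503, 447, 72]) cube([104, 19, 1378]);
translate([640, 447, 72]) cube([104, 19, 1378]);
translate([777, 447, 72]) cube([104, 19, 1378]);
translate([914, 447, 72]) cube([104, 19, 1378]);
translate([1051, 447, 72]) cube([104, 19, 1378]);
translate([1188, 447, 72]) cube([104, 19, 1378]);
translate([1325, 447, 72]) cube([104, 19, 1378]);
translate([1462, 447, 72]) cube([104, 19, 1378]);
translate([1599, 447, 72]) cube([104, 19, 1378]);
translate([1736, 447, 72]) cube([104, 19, 1378]);
translate([1873, 447, 72]) cube([104, 19, 1378]);
translate([2010, 447, 72]) cube([104, 19, 1378]);


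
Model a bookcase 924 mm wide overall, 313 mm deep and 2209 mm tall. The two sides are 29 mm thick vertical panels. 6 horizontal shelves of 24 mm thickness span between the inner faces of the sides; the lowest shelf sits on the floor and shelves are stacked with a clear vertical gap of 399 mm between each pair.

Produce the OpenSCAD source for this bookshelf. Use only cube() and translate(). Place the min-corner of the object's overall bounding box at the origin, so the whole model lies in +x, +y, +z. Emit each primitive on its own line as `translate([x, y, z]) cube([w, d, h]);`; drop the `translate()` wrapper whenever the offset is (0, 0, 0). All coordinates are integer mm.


cube([29, 313, 2209]);
translate([895, 0, 0]) cube([29, 313, 2209]);
translate([29, 0, 0]) cube([866, 313, 24]);
translate([29, 0, 423]) cube([866, 313, 24]);
translate([29, 0, 846]) cube([866, 313, 24]);
translate([29, 0, 1269]) cube([866, 313, 24]);
translate([29, 0, 1692]) cube([866, 313, 24]);
translate([29, 0, 2115]) cube([866, 313, 24]);


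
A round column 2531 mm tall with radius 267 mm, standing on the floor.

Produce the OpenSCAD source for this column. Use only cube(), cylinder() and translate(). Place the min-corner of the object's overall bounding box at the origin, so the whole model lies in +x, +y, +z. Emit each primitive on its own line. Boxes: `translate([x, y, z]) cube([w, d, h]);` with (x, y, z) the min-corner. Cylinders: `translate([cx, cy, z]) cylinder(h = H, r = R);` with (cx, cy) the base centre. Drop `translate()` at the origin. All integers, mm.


translate([267, 267, 0]) cylinder(h = 2531, r = 267);


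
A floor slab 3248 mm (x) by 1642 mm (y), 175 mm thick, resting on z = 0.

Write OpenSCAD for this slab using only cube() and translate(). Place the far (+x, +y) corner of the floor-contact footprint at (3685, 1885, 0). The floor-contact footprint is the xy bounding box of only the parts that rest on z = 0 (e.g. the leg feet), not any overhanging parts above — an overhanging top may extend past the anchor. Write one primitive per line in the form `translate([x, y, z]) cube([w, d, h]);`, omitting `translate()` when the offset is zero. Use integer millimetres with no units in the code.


translate([437, 243, 0]) cube([3248, 1642, 175]);


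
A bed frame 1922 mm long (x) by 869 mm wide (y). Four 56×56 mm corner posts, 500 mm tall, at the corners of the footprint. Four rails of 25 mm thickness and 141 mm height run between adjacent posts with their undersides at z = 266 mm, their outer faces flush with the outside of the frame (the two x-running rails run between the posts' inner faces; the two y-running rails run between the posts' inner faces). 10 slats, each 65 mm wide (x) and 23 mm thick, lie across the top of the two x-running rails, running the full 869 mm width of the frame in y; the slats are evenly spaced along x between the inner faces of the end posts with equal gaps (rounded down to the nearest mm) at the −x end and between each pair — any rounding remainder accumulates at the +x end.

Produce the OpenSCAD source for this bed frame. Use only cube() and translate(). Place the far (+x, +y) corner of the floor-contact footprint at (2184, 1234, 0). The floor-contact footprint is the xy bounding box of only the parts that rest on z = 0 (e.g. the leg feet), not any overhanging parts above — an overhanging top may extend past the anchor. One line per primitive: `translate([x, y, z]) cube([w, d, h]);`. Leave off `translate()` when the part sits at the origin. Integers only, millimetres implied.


translate([262, 365, 0]) cube([56, 56, 500]);
translate([262, 1178, 0]) cube([56, 56, 500]);
translate([2128, 365, 0]) cube([56, 56, 500]);
translate([2128, 1178, 0]) cube([56, 56, 500]);
translate([318, 365, 266]) cube([1810, 25, 141]);
translate([318, 1209, 266]) cube([1810, 25, 141]);
translate([262, 421, 266]) cube([25, 757, 141]);
translate([2159, 421, 266]) cube([25, 757, 141]);
translate([423, 365, 407]) cube([65, 869, 23]);
translate([593, 365, 407]) cube([65, 869, 23]);
translate([763, 365, 407]) cube([65, 869, 23]);
translate([933, 365, 407]) cube([65, 869, 23]);
translate([1103, 365, 407]) cube([65, 869, 23]);
translate([1273, 365, 407]) cube([65, 869, 23]);
translate([1443, 365, 407]) cube([65, 869, 23]);
translate([1613, 365, 407]) cube([65, 869, 23]);
translate([1783, 365, 407]) cube([65, 869, 23]);
translate([1953, 365, 407]) cube([65, 869, 23]);


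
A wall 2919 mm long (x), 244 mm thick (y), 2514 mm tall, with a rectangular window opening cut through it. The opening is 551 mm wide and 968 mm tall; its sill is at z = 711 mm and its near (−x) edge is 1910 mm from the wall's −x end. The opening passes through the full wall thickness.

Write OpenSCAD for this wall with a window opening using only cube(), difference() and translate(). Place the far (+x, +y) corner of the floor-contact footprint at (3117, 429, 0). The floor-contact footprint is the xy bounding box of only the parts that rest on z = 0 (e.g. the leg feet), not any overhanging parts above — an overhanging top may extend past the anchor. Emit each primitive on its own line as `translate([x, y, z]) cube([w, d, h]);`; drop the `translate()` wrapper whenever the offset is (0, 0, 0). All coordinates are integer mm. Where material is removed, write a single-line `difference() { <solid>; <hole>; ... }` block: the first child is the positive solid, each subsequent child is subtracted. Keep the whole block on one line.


difference() { translate([198, 185, 0]) cube([2919, 244, 2514]); translate([2108, 185, 711]) cube([551, 244, 968]); }


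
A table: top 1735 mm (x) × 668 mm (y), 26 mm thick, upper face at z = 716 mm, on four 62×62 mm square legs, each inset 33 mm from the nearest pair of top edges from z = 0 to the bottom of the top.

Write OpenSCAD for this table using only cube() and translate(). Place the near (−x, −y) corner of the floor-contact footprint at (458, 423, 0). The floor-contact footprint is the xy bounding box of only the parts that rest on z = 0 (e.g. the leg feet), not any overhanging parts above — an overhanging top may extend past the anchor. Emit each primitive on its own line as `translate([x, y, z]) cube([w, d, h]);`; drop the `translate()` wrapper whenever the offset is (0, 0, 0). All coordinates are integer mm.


translate([425, 390, 690]) cube([1735, 668, 26]);
translate([458, 423, 0]) cube([62, 62, 690]);
translate([2065, 423, 0]) cube([62, 62, 690]);
translate([458, 963, 0]) cube([62, 62, 690]);
translate([2065, 963, 0]) cube([62, 62, 690]);


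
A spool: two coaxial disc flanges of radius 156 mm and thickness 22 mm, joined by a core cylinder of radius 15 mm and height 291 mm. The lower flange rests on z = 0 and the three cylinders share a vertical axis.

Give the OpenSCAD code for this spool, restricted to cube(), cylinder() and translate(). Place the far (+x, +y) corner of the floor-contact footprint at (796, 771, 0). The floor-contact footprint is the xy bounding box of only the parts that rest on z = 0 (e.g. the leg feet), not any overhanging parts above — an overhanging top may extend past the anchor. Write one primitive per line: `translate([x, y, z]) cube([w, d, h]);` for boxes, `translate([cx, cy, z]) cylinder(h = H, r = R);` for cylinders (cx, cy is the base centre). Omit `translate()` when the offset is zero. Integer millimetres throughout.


translate([640, 615, 0]) cylinder(h = 22, r = 156);
translate([640, 615, 22]) cylinder(h = 291, r = 15);
translate([640, 615, 313]) cylinder(h = 22, r = 156);


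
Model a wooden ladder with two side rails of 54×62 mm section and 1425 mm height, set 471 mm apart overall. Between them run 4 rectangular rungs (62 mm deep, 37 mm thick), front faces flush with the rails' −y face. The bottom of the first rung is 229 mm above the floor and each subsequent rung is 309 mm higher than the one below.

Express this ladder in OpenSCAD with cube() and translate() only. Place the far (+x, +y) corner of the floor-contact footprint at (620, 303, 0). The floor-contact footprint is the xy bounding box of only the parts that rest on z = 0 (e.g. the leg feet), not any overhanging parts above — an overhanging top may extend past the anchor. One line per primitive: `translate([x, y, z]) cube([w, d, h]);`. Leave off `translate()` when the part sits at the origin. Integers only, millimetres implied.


translate([149, 241, 0]) cube([54, 62, 1425]);
translate([566, 241, 0]) cube([54, 62, 1425]);
translate([203, 241, 229]) cube([363, 62, 37]);
translate([203, 241, 538]) cube([363, 62, 37]);
translate([203, 241, 847]) cube([363, 62, 37]);
translate([203, 241, 1156]) cube([363, 62, 37]);
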